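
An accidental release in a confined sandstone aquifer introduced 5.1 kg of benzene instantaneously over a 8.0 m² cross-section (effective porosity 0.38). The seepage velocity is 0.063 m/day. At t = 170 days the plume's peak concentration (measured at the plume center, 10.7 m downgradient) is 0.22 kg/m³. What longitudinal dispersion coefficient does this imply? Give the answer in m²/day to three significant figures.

At the plume center C_max = M/(n_e·A·√(4πDt)), so D = M²/(4πt·(n_e·A·C_max)²).
n_e·A·C_max = 0.38 × 8.0 × 0.22 = 0.6688 kg/m.
D = 5.1²/(4π × 170 × 0.6688²) = 0.0272 m²/day.

0.0272 m²/day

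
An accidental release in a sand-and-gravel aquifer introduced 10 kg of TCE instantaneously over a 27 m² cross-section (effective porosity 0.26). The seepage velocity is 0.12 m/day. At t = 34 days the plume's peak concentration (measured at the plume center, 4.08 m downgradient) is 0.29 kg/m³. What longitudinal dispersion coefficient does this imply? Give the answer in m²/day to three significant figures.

0.0565 m²/day

At the plume center C_max = M/(n_e·A·√(4πDt)), so D = M²/(4πt·(n_e·A·C_max)²).
n_e·A·C_max = 0.26 × 27 × 0.29 = 2.036 kg/m.
D = 10²/(4π × 34 × 2.036²) = 0.0565 m²/day.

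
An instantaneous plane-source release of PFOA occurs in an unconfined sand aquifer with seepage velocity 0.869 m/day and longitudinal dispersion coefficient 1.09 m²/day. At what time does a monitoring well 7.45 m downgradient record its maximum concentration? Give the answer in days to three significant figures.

7.25 days

For the 1D instantaneous-source solution, setting ∂C/∂t = 0 at fixed x gives v²t² + 2Dt − x² = 0, so t = (√(D² + v²x²) − D)/v².
√(D² + v²x²) = √(1.09² + 0.869² × 7.45²) = 6.565; v² = 0.755161.
t = (6.565 − 1.09)/0.755161 = 7.25 days (vs. the pure-advection estimate x/v = 8.57 d).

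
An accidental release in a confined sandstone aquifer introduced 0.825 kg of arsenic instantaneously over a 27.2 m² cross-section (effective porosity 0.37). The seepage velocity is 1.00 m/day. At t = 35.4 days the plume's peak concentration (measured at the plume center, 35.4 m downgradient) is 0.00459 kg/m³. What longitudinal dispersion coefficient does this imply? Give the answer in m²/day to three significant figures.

0.717 m²/day

At the plume center C_max = M/(n_e·A·√(4πDt)), so D = M²/(4πt·(n_e·A·C_max)²).
n_e·A·C_max = 0.37 × 27.2 × 0.00459 = 0.04619 kg/m.
D = 0.825²/(4π × 35.4 × 0.04619²) = 0.717 m²/day.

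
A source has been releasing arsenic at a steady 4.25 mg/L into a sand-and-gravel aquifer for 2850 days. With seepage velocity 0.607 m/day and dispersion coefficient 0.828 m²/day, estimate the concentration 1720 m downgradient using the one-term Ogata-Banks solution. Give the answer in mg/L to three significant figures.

For a continuous step input, C/C₀ ≈ ½·erfc((x−vt)/(2√(Dt))).
vt = 0.607 × 2850 = 1729.95 m and 2√(Dt) = 2√(0.828 × 2850) = 97.16 m.
Argument (x−vt)/(2√(Dt)) = (1720 − 1729.95)/97.16 = -0.1024; ½·erfc(-0.1024) = 0.5576.
C = 4.25 × 0.5576 = 2.37 mg/L.

2.37 mg/L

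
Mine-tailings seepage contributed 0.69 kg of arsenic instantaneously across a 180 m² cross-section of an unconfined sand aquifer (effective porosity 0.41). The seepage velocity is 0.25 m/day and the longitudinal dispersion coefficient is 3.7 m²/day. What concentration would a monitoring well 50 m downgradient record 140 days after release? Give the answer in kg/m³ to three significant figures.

0.000104 kg/m³

For an instantaneous plane source, C(x,t) = M/(n_e·A·√(4πDt)) · exp(−(x−vt)²/(4Dt)), with n_e·A the pore (flow) area.
Plume center vt = 0.25 × 140 = 35 m, so the well at 50 m is 15 m downgradient of the peak.
√(4πDt) = 80.68 m, giving peak height M/(n_e·A·√(4πDt)) = 0.69/(0.41 × 180 × 80.68) = 0.0001159 kg/m³.
(x−vt)²/(4Dt) = (15)²/(4 × 3.7 × 140) = 0.1086; exp(−0.1086) = 0.8971.
C = 0.0001159 × 0.8971 = 0.000104 kg/m³.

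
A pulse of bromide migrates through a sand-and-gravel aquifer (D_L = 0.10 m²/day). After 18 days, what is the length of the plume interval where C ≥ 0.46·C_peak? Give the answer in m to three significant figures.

4.73 m

The plume is Gaussian with σ = √(2Dt) = √(2 × 0.10 × 18) = 1.897 m.
C/C_peak = exp(−Δx²/(2σ²)) = 0.46 ⇒ Δx = σ·√(−2 ln 0.46) = 1.897 × 1.246 = 2.364 m.
Width = 2Δx = 4.73 m.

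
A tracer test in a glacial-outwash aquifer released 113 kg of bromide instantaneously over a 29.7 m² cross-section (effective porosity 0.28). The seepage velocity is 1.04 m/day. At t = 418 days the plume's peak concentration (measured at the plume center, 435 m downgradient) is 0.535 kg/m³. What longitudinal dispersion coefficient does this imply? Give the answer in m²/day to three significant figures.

0.123 m²/day

At the plume center C_max = M/(n_e·A·√(4πDt)), so D = M²/(4πt·(n_e·A·C_max)²).
n_e·A·C_max = 0.28 × 29.7 × 0.535 = 4.449 kg/m.
D = 113²/(4π × 418 × 4.449²) = 0.123 m²/day.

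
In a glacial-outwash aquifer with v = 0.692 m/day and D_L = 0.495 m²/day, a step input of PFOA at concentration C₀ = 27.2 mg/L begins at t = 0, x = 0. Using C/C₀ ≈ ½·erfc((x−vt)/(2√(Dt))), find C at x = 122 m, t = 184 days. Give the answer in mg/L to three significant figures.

For a continuous step input, C/C₀ ≈ ½·erfc((x−vt)/(2√(Dt))).
vt = 0.692 × 184 = 127.328 m and 2√(Dt) = 2√(0.495 × 184) = 19.09 m.
Argument (x−vt)/(2√(Dt)) = (122 − 127.328)/19.09 = -0.2791; ½·erfc(-0.2791) = 0.6535.
C = 27.2 × 0.6535 = 17.8 mg/L.

17.8 mg/L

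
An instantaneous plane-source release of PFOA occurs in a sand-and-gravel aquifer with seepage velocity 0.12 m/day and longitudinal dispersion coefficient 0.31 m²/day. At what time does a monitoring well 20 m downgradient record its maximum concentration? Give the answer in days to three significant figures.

147 days

For the 1D instantaneous-source solution, setting ∂C/∂t = 0 at fixed x gives v²t² + 2Dt − x² = 0, so t = (√(D² + v²x²) − D)/v².
√(D² + v²x²) = √(0.31² + 0.12² × 20²) = 2.420; v² = 0.0144.
t = (2.420 − 0.31)/0.0144 = 147 days (vs. the pure-advection estimate x/v = 167 d).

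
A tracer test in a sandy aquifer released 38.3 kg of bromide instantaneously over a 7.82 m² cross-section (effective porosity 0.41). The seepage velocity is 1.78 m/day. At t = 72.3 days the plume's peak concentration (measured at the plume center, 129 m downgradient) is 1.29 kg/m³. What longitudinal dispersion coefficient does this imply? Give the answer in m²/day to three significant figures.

At the plume center C_max = M/(n_e·A·√(4πDt)), so D = M²/(4πt·(n_e·A·C_max)²).
n_e·A·C_max = 0.41 × 7.82 × 1.29 = 4.136 kg/m.
D = 38.3²/(4π × 72.3 × 4.136²) = 0.0944 m²/day.

0.0944 m²/day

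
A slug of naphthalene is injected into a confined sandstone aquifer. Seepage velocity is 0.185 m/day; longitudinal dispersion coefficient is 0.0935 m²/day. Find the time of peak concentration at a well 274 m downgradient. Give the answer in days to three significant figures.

1480 days

For the 1D instantaneous-source solution, setting ∂C/∂t = 0 at fixed x gives v²t² + 2Dt − x² = 0, so t = (√(D² + v²x²) − D)/v².
√(D² + v²x²) = √(0.0935² + 0.185² × 274²) = 50.69; v² = 0.034225.
t = (50.69 − 0.0935)/0.034225 = 1480 days (vs. the pure-advection estimate x/v = 1480 d).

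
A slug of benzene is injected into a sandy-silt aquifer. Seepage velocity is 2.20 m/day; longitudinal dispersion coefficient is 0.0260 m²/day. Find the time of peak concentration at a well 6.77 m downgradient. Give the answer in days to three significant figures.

For the 1D instantaneous-source solution, setting ∂C/∂t = 0 at fixed x gives v²t² + 2Dt − x² = 0, so t = (√(D² + v²x²) − D)/v².
√(D² + v²x²) = √(0.0260² + 2.20² × 6.77²) = 14.89; v² = 4.84.
t = (14.89 − 0.0260)/4.84 = 3.07 days (vs. the pure-advection estimate x/v = 3.08 d).

3.07 days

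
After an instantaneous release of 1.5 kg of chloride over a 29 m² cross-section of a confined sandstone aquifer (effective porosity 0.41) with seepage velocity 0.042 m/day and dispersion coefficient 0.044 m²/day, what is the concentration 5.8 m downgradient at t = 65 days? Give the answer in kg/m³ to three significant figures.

0.00923 kg/m³

For an instantaneous plane source, C(x,t) = M/(n_e·A·√(4πDt)) · exp(−(x−vt)²/(4Dt)), with n_e·A the pore (flow) area.
Plume center vt = 0.042 × 65 = 2.73 m, so the well at 5.8 m is 3.07 m downgradient of the peak.
√(4πDt) = 5.995 m, giving peak height M/(n_e·A·√(4πDt)) = 1.5/(0.41 × 29 × 5.995) = 0.02104 kg/m³.
(x−vt)²/(4Dt) = (3.07)²/(4 × 0.044 × 65) = 0.8239; exp(−0.8239) = 0.4387.
C = 0.02104 × 0.4387 = 0.00923 kg/m³.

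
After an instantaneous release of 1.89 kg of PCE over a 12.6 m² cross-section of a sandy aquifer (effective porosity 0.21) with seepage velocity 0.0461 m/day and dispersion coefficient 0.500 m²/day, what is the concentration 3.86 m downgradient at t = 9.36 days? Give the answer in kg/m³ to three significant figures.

For an instantaneous plane source, C(x,t) = M/(n_e·A·√(4πDt)) · exp(−(x−vt)²/(4Dt)), with n_e·A the pore (flow) area.
Plume center vt = 0.0461 × 9.36 = 0.431496 m, so the well at 3.86 m is 3.428504 m downgradient of the peak.
√(4πDt) = 7.669 m, giving peak height M/(n_e·A·√(4πDt)) = 1.89/(0.21 × 12.6 × 7.669) = 0.09314 kg/m³.
(x−vt)²/(4Dt) = (3.428504)²/(4 × 0.500 × 9.36) = 0.6279; exp(−0.6279) = 0.5337.
C = 0.09314 × 0.5337 = 0.0497 kg/m³.

0.0497 kg/m³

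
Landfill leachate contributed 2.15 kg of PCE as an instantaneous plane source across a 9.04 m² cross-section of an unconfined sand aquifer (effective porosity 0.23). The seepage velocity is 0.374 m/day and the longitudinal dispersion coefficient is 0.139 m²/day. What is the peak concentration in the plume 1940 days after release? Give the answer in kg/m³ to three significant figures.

The peak of an instantaneous 1D plume sits at x = vt; there the Gaussian factor is 1 and C_max = M/(n_e·A·√(4πDt)), where n_e·A is the pore area the mass is dissolved in.
√(4πDt) = √(4π × 0.139 × 1940) = 58.21 m, so C_max = 2.15/(0.23 × 9.04 × 58.21) = 0.0178 kg/m³.

0.0178 kg/m³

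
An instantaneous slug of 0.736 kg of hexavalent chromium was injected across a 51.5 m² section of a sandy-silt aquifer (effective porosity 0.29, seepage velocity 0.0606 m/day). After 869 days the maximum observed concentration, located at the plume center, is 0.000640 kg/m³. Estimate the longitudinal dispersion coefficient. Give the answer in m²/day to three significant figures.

0.543 m²/day

At the plume center C_max = M/(n_e·A·√(4πDt)), so D = M²/(4πt·(n_e·A·C_max)²).
n_e·A·C_max = 0.29 × 51.5 × 0.000640 = 0.009558 kg/m.
D = 0.736²/(4π × 869 × 0.009558²) = 0.543 m²/day.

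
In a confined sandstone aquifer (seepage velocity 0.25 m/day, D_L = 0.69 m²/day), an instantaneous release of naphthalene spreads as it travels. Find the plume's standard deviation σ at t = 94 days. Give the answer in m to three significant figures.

Dispersive spreading gives a Gaussian with σ² = 2Dt; advection only shifts the center.
σ = √(2 × 0.69 × 94) = 11.4 m.

11.4 m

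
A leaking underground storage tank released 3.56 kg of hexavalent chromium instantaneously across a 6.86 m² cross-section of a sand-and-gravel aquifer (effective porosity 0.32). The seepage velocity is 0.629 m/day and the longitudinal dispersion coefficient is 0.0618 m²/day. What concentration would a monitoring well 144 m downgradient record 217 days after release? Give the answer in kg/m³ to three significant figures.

0.0437 kg/m³

For an instantaneous plane source, C(x,t) = M/(n_e·A·√(4πDt)) · exp(−(x−vt)²/(4Dt)), with n_e·A the pore (flow) area.
Plume center vt = 0.629 × 217 = 136.493 m, so the well at 144 m is 7.507 m downgradient of the peak.
√(4πDt) = 12.98 m, giving peak height M/(n_e·A·√(4πDt)) = 3.56/(0.32 × 6.86 × 12.98) = 0.1249 kg/m³.
(x−vt)²/(4Dt) = (7.507)²/(4 × 0.0618 × 217) = 1.051; exp(−1.051) = 0.3496.
C = 0.1249 × 0.3496 = 0.0437 kg/m³.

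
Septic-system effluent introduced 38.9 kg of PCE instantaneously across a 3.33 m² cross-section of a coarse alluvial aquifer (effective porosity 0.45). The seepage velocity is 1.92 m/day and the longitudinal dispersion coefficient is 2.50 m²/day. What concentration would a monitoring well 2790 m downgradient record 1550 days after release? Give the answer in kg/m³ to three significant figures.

For an instantaneous plane source, C(x,t) = M/(n_e·A·√(4πDt)) · exp(−(x−vt)²/(4Dt)), with n_e·A the pore (flow) area.
Plume center vt = 1.92 × 1550 = 2976 m, so the well at 2790 m is 186 m upgradient of the peak.
√(4πDt) = 220.7 m, giving peak height M/(n_e·A·√(4πDt)) = 38.9/(0.45 × 3.33 × 220.7) = 0.1176 kg/m³.
(x−vt)²/(4Dt) = (-186)²/(4 × 2.50 × 1550) = 2.232; exp(−2.232) = 0.1073.
C = 0.1176 × 0.1073 = 0.0126 kg/m³.

0.0126 kg/m³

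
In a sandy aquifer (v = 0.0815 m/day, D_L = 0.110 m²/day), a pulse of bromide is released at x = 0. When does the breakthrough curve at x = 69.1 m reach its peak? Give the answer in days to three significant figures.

For the 1D instantaneous-source solution, setting ∂C/∂t = 0 at fixed x gives v²t² + 2Dt − x² = 0, so t = (√(D² + v²x²) − D)/v².
√(D² + v²x²) = √(0.110² + 0.0815² × 69.1²) = 5.633; v² = 0.00664225.
t = (5.633 − 0.110)/0.00664225 = 831 days (vs. the pure-advection estimate x/v = 848 d).

831 days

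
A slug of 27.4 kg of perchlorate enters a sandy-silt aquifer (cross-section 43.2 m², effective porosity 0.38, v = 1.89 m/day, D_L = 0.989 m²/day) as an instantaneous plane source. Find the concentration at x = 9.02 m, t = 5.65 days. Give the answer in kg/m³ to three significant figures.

0.176 kg/m³

For an instantaneous plane source, C(x,t) = M/(n_e·A·√(4πDt)) · exp(−(x−vt)²/(4Dt)), with n_e·A the pore (flow) area.
Plume center vt = 1.89 × 5.65 = 10.6785 m, so the well at 9.02 m is 1.6585 m upgradient of the peak.
√(4πDt) = 8.380 m, giving peak height M/(n_e·A·√(4πDt)) = 27.4/(0.38 × 43.2 × 8.380) = 0.1992 kg/m³.
(x−vt)²/(4Dt) = (-1.6585)²/(4 × 0.989 × 5.65) = 0.1231; exp(−0.1231) = 0.8842.
C = 0.1992 × 0.8842 = 0.176 kg/m³.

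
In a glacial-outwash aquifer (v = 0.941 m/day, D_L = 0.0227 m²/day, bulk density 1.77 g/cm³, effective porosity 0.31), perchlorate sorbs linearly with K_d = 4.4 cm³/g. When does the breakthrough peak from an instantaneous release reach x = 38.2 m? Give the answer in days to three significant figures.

Retardation factor R = 1 + ρ_b·K_d/n = 1 + 1.77 × 4.4/0.31 = 26.12.
Sorption retards both mechanisms: v_R = v/R = 0.03603 m/day, D_R = D/R = 0.0008691 m²/day.
Peak time from v_R²t² + 2D_R t − x² = 0: t = (√(D_R² + v_R²x²) − D_R)/v_R².
√(D_R² + v_R²x²) = √(0.0008691² + 0.03603² × 38.2²) = 1.376; v_R² = 0.001298.
t = (1.376 − 0.0008691)/0.001298 = 1060 days.

1060 days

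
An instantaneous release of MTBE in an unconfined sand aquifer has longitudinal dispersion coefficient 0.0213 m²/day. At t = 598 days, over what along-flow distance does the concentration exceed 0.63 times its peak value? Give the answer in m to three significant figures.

9.70 m

The plume is Gaussian with σ = √(2Dt) = √(2 × 0.0213 × 598) = 5.047 m.
C/C_peak = exp(−Δx²/(2σ²)) = 0.63 ⇒ Δx = σ·√(−2 ln 0.63) = 5.047 × 0.9613 = 4.852 m.
Width = 2Δx = 9.70 m.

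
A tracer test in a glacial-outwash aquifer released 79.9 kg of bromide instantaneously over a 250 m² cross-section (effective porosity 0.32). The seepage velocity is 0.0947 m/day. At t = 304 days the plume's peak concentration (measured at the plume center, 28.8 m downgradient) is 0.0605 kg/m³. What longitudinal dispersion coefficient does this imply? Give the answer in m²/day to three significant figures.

0.0713 m²/day

At the plume center C_max = M/(n_e·A·√(4πDt)), so D = M²/(4πt·(n_e·A·C_max)²).
n_e·A·C_max = 0.32 × 250 × 0.0605 = 4.840 kg/m.
D = 79.9²/(4π × 304 × 4.840²) = 0.0713 m²/day.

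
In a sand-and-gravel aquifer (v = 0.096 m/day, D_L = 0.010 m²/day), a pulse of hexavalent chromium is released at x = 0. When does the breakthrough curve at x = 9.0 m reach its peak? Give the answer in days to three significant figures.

92.7 days

For the 1D instantaneous-source solution, setting ∂C/∂t = 0 at fixed x gives v²t² + 2Dt − x² = 0, so t = (√(D² + v²x²) − D)/v².
√(D² + v²x²) = √(0.010² + 0.096² × 9.0²) = 0.8641; v² = 0.009216.
t = (0.8641 − 0.010)/0.009216 = 92.7 days (vs. the pure-advection estimate x/v = 93.8 d).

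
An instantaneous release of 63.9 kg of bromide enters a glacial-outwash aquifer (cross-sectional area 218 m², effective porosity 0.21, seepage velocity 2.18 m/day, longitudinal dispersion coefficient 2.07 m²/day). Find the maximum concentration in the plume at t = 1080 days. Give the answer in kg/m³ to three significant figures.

The peak of an instantaneous 1D plume sits at x = vt; there the Gaussian factor is 1 and C_max = M/(n_e·A·√(4πDt)), where n_e·A is the pore area the mass is dissolved in.
√(4πDt) = √(4π × 2.07 × 1080) = 167.6 m, so C_max = 63.9/(0.21 × 218 × 167.6) = 0.00833 kg/m³.

0.00833 kg/m³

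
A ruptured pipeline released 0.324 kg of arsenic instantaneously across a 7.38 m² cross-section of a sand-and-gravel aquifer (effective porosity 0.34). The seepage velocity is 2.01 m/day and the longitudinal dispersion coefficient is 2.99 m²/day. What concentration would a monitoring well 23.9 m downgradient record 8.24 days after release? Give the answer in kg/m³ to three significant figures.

0.00425 kg/m³

For an instantaneous plane source, C(x,t) = M/(n_e·A·√(4πDt)) · exp(−(x−vt)²/(4Dt)), with n_e·A the pore (flow) area.
Plume center vt = 2.01 × 8.24 = 16.5624 m, so the well at 23.9 m is 7.3376 m downgradient of the peak.
√(4πDt) = 17.60 m, giving peak height M/(n_e·A·√(4πDt)) = 0.324/(0.34 × 7.38 × 17.60) = 0.007337 kg/m³.
(x−vt)²/(4Dt) = (7.3376)²/(4 × 2.99 × 8.24) = 0.5463; exp(−0.5463) = 0.5791.
C = 0.007337 × 0.5791 = 0.00425 kg/m³.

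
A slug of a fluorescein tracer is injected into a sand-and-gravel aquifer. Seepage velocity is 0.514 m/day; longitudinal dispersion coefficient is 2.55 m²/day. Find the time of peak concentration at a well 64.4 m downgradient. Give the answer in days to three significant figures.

116 days

For the 1D instantaneous-source solution, setting ∂C/∂t = 0 at fixed x gives v²t² + 2Dt − x² = 0, so t = (√(D² + v²x²) − D)/v².
√(D² + v²x²) = √(2.55² + 0.514² × 64.4²) = 33.20; v² = 0.264196.
t = (33.20 − 2.55)/0.264196 = 116 days (vs. the pure-advection estimate x/v = 125 d).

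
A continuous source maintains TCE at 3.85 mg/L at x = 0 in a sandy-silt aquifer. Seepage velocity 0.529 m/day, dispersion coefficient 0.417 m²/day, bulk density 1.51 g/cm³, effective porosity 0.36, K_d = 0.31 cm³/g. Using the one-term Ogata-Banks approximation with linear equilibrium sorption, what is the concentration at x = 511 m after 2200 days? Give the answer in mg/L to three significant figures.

Retardation factor R = 1 + ρ_b·K_d/n = 1 + 1.51 × 0.31/0.36 = 2.300.
Sorption retards both mechanisms: v_R = v/R = 0.2300 m/day, D_R = D/R = 0.1813 m²/day.
v_R·t = 0.2300 × 2200 = 506 m; 2√(D_R t) = 39.94 m; argument = (511 − 506)/39.94 = 0.1252.
C = C₀ × ½·erfc(0.1252) = 3.85 × 0.4297 = 1.65 mg/L.

1.65 mg/L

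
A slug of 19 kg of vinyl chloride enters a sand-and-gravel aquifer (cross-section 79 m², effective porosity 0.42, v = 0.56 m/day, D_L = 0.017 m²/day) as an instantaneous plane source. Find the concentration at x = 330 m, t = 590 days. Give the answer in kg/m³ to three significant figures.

For an instantaneous plane source, C(x,t) = M/(n_e·A·√(4πDt)) · exp(−(x−vt)²/(4Dt)), with n_e·A the pore (flow) area.
Plume center vt = 0.56 × 590 = 330.4 m, so the well at 330 m is 0.4 m upgradient of the peak.
√(4πDt) = 11.23 m, giving peak height M/(n_e·A·√(4πDt)) = 19/(0.42 × 79 × 11.23) = 0.05099 kg/m³.
(x−vt)²/(4Dt) = (-0.4)²/(4 × 0.017 × 590) = 0.003988; exp(−0.003988) = 0.9960.
C = 0.05099 × 0.9960 = 0.0508 kg/m³.

0.0508 kg/m³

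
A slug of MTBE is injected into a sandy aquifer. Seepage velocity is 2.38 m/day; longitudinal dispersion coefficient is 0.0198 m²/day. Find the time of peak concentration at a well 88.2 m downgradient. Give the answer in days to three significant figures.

37.1 days

For the 1D instantaneous-source solution, setting ∂C/∂t = 0 at fixed x gives v²t² + 2Dt − x² = 0, so t = (√(D² + v²x²) − D)/v².
√(D² + v²x²) = √(0.0198² + 2.38² × 88.2²) = 209.9; v² = 5.6644.
t = (209.9 − 0.0198)/5.6644 = 37.1 days (vs. the pure-advection estimate x/v = 37.1 d).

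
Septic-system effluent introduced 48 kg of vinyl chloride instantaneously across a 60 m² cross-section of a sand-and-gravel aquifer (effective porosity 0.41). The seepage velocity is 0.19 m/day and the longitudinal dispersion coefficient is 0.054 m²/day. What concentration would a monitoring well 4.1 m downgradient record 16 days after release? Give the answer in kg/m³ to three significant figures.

0.428 kg/m³

For an instantaneous plane source, C(x,t) = M/(n_e·A·√(4πDt)) · exp(−(x−vt)²/(4Dt)), with n_e·A the pore (flow) area.
Plume center vt = 0.19 × 16 = 3.04 m, so the well at 4.1 m is 1.06 m downgradient of the peak.
√(4πDt) = 3.295 m, giving peak height M/(n_e·A·√(4πDt)) = 48/(0.41 × 60 × 3.295) = 0.5922 kg/m³.
(x−vt)²/(4Dt) = (1.06)²/(4 × 0.054 × 16) = 0.3251; exp(−0.3251) = 0.7225.
C = 0.5922 × 0.7225 = 0.428 kg/m³.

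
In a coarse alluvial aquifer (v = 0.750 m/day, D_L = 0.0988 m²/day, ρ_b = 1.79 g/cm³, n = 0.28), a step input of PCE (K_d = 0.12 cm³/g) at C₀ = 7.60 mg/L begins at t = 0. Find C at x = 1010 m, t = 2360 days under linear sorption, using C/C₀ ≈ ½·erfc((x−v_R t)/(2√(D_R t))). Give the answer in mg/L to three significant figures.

Retardation factor R = 1 + ρ_b·K_d/n = 1 + 1.79 × 0.12/0.28 = 1.767.
Sorption retards both mechanisms: v_R = v/R = 0.4244 m/day, D_R = D/R = 0.05591 m²/day.
v_R·t = 0.4244 × 2360 = 1001.584 m; 2√(D_R t) = 22.97 m; argument = (1010 − 1001.584)/22.97 = 0.3664.
C = C₀ × ½·erfc(0.3664) = 7.60 × 0.3022 = 2.30 mg/L.

2.30 mg/L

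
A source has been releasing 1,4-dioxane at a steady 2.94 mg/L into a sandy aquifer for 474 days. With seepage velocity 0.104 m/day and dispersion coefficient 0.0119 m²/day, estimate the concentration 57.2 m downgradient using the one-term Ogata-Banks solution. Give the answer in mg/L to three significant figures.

0.0274 mg/L

For a continuous step input, C/C₀ ≈ ½·erfc((x−vt)/(2√(Dt))).
vt = 0.104 × 474 = 49.296 m and 2√(Dt) = 2√(0.0119 × 474) = 4.750 m.
Argument (x−vt)/(2√(Dt)) = (57.2 − 49.296)/4.750 = 1.664; ½·erfc(1.664) = 0.009305.
C = 2.94 × 0.009305 = 0.0274 mg/L.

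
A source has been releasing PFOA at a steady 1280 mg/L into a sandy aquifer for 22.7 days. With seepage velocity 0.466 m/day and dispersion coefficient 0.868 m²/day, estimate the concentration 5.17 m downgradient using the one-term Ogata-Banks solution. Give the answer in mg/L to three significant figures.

1030 mg/L

For a continuous step input, C/C₀ ≈ ½·erfc((x−vt)/(2√(Dt))).
vt = 0.466 × 22.7 = 10.5782 m and 2√(Dt) = 2√(0.868 × 22.7) = 8.878 m.
Argument (x−vt)/(2√(Dt)) = (5.17 − 10.5782)/8.878 = -0.6092; ½·erfc(-0.6092) = 0.8055.
C = 1280 × 0.8055 = 1030 mg/L.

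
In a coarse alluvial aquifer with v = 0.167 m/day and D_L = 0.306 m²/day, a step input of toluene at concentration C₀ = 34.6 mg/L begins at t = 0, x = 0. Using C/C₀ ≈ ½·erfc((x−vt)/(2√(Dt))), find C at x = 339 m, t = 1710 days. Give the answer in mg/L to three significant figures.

1.71 mg/L

For a continuous step input, C/C₀ ≈ ½·erfc((x−vt)/(2√(Dt))).
vt = 0.167 × 1710 = 285.57 m and 2√(Dt) = 2√(0.306 × 1710) = 45.75 m.
Argument (x−vt)/(2√(Dt)) = (339 − 285.57)/45.75 = 1.168; ½·erfc(1.168) = 0.04929.
C = 34.6 × 0.04929 = 1.71 mg/L.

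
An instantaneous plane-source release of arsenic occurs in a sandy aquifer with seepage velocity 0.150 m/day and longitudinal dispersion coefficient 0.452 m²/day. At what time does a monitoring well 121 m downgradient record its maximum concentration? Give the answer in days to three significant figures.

787 days

For the 1D instantaneous-source solution, setting ∂C/∂t = 0 at fixed x gives v²t² + 2Dt − x² = 0, so t = (√(D² + v²x²) − D)/v².
√(D² + v²x²) = √(0.452² + 0.150² × 121²) = 18.16; v² = 0.0225.
t = (18.16 − 0.452)/0.0225 = 787 days (vs. the pure-advection estimate x/v = 807 d).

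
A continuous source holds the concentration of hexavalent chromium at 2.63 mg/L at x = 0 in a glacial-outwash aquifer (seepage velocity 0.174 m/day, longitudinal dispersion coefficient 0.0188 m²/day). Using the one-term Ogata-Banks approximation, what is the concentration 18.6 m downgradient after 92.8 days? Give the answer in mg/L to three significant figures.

For a continuous step input, C/C₀ ≈ ½·erfc((x−vt)/(2√(Dt))).
vt = 0.174 × 92.8 = 16.1472 m and 2√(Dt) = 2√(0.0188 × 92.8) = 2.642 m.
Argument (x−vt)/(2√(Dt)) = (18.6 − 16.1472)/2.642 = 0.9284; ½·erfc(0.9284) = 0.09460.
C = 2.63 × 0.09460 = 0.249 mg/L.

0.249 mg/L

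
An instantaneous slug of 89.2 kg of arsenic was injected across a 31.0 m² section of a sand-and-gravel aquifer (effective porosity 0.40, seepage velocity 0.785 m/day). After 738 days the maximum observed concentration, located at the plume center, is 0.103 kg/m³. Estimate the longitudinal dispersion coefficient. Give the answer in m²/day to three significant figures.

0.526 m²/day

At the plume center C_max = M/(n_e·A·√(4πDt)), so D = M²/(4πt·(n_e·A·C_max)²).
n_e·A·C_max = 0.40 × 31.0 × 0.103 = 1.277 kg/m.
D = 89.2²/(4π × 738 × 1.277²) = 0.526 m²/day.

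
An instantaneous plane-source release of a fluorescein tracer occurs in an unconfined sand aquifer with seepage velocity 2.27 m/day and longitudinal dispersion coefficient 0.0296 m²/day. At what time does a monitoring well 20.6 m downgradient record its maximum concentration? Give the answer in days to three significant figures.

For the 1D instantaneous-source solution, setting ∂C/∂t = 0 at fixed x gives v²t² + 2Dt − x² = 0, so t = (√(D² + v²x²) − D)/v².
√(D² + v²x²) = √(0.0296² + 2.27² × 20.6²) = 46.76; v² = 5.1529.
t = (46.76 − 0.0296)/5.1529 = 9.07 days (vs. the pure-advection estimate x/v = 9.07 d).

9.07 days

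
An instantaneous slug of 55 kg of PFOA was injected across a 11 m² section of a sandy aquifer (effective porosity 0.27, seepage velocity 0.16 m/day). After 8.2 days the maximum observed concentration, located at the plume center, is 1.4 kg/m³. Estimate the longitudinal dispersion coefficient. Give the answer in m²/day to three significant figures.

At the plume center C_max = M/(n_e·A·√(4πDt)), so D = M²/(4πt·(n_e·A·C_max)²).
n_e·A·C_max = 0.27 × 11 × 1.4 = 4.158 kg/m.
D = 55²/(4π × 8.2 × 4.158²) = 1.70 m²/day.

1.70 m²/day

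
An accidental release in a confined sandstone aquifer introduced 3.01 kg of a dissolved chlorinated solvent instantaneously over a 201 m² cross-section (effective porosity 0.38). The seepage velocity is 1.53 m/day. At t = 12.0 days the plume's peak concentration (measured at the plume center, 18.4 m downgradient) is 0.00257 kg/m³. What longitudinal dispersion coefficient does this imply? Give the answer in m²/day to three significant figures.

1.56 m²/day

At the plume center C_max = M/(n_e·A·√(4πDt)), so D = M²/(4πt·(n_e·A·C_max)²).
n_e·A·C_max = 0.38 × 201 × 0.00257 = 0.1963 kg/m.
D = 3.01²/(4π × 12.0 × 0.1963²) = 1.56 m²/day.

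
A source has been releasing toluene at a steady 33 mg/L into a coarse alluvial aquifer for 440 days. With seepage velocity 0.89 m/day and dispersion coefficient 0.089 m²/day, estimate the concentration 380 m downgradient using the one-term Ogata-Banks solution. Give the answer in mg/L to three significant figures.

For a continuous step input, C/C₀ ≈ ½·erfc((x−vt)/(2√(Dt))).
vt = 0.89 × 440 = 391.6 m and 2√(Dt) = 2√(0.089 × 440) = 12.52 m.
Argument (x−vt)/(2√(Dt)) = (380 − 391.6)/12.52 = -0.9265; ½·erfc(-0.9265) = 0.9049.
C = 33 × 0.9049 = 29.9 mg/L.

29.9 mg/L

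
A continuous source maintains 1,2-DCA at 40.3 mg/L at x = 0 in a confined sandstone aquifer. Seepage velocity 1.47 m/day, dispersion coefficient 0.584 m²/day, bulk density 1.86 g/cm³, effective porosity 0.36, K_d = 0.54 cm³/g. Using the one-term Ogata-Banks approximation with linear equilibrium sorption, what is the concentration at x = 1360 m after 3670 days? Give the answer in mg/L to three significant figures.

39.1 mg/L

Retardation factor R = 1 + ρ_b·K_d/n = 1 + 1.86 × 0.54/0.36 = 3.790.
Sorption retards both mechanisms: v_R = v/R = 0.3879 m/day, D_R = D/R = 0.1541 m²/day.
v_R·t = 0.3879 × 3670 = 1423.593 m; 2√(D_R t) = 47.56 m; argument = (1360 − 1423.593)/47.56 = -1.337.
C = C₀ × ½·erfc(-1.337) = 40.3 × 0.9707 = 39.1 mg/L.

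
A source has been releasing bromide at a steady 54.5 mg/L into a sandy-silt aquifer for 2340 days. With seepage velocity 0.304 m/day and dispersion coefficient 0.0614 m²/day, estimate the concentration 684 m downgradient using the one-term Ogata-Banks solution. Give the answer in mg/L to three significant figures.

For a continuous step input, C/C₀ ≈ ½·erfc((x−vt)/(2√(Dt))).
vt = 0.304 × 2340 = 711.36 m and 2√(Dt) = 2√(0.0614 × 2340) = 23.97 m.
Argument (x−vt)/(2√(Dt)) = (684 − 711.36)/23.97 = -1.141; ½·erfc(-1.141) = 0.9467.
C = 54.5 × 0.9467 = 51.6 mg/L.

51.6 mg/L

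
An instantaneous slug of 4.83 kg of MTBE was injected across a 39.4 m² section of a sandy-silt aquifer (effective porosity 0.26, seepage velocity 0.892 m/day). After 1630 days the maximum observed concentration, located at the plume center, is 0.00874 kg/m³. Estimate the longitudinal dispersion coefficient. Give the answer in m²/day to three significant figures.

At the plume center C_max = M/(n_e·A·√(4πDt)), so D = M²/(4πt·(n_e·A·C_max)²).
n_e·A·C_max = 0.26 × 39.4 × 0.00874 = 0.08953 kg/m.
D = 4.83²/(4π × 1630 × 0.08953²) = 0.142 m²/day.

0.142 m²/day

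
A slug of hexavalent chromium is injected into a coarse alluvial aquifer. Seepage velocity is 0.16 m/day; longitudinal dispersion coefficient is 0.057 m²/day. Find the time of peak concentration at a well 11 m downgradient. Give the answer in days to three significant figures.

66.6 days

For the 1D instantaneous-source solution, setting ∂C/∂t = 0 at fixed x gives v²t² + 2Dt − x² = 0, so t = (√(D² + v²x²) − D)/v².
√(D² + v²x²) = √(0.057² + 0.16² × 11²) = 1.761; v² = 0.0256.
t = (1.761 − 0.057)/0.0256 = 66.6 days (vs. the pure-advection estimate x/v = 68.8 d).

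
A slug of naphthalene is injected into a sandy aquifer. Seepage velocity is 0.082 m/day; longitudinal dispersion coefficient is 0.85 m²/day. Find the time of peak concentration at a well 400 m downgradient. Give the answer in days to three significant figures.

4750 days

For the 1D instantaneous-source solution, setting ∂C/∂t = 0 at fixed x gives v²t² + 2Dt − x² = 0, so t = (√(D² + v²x²) − D)/v².
√(D² + v²x²) = √(0.85² + 0.082² × 400²) = 32.81; v² = 0.006724.
t = (32.81 − 0.85)/0.006724 = 4750 days (vs. the pure-advection estimate x/v = 4880 d).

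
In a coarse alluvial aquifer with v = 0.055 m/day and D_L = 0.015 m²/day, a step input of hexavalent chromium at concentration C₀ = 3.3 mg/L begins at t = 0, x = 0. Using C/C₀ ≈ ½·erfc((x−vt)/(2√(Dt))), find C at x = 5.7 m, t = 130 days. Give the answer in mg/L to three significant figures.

2.54 mg/L

For a continuous step input, C/C₀ ≈ ½·erfc((x−vt)/(2√(Dt))).
vt = 0.055 × 130 = 7.15 m and 2√(Dt) = 2√(0.015 × 130) = 2.793 m.
Argument (x−vt)/(2√(Dt)) = (5.7 − 7.15)/2.793 = -0.5192; ½·erfc(-0.5192) = 0.7686.
C = 3.3 × 0.7686 = 2.54 mg/L.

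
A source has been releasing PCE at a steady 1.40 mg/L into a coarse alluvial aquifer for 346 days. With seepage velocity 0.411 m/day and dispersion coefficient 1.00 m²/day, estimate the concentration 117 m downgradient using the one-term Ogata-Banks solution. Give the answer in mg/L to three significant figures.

For a continuous step input, C/C₀ ≈ ½·erfc((x−vt)/(2√(Dt))).
vt = 0.411 × 346 = 142.206 m and 2√(Dt) = 2√(1.00 × 346) = 37.20 m.
Argument (x−vt)/(2√(Dt)) = (117 − 142.206)/37.20 = -0.6776; ½·erfc(-0.6776) = 0.8310.
C = 1.40 × 0.8310 = 1.16 mg/L.

1.16 mg/L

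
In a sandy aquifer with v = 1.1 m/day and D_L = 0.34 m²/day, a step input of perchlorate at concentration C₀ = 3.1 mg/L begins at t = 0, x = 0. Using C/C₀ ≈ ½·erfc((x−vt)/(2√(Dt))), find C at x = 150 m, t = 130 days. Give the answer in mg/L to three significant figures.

For a continuous step input, C/C₀ ≈ ½·erfc((x−vt)/(2√(Dt))).
vt = 1.1 × 130 = 143 m and 2√(Dt) = 2√(0.34 × 130) = 13.30 m.
Argument (x−vt)/(2√(Dt)) = (150 − 143)/13.30 = 0.5263; ½·erfc(0.5263) = 0.2283.
C = 3.1 × 0.2283 = 0.708 mg/L.

0.708 mg/L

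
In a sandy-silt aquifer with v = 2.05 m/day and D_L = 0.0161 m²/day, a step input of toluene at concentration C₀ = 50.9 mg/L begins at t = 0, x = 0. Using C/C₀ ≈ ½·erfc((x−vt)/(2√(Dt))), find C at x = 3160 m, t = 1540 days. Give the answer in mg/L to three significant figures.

For a continuous step input, C/C₀ ≈ ½·erfc((x−vt)/(2√(Dt))).
vt = 2.05 × 1540 = 3157 m and 2√(Dt) = 2√(0.0161 × 1540) = 9.959 m.
Argument (x−vt)/(2√(Dt)) = (3160 − 3157)/9.959 = 0.3012; ½·erfc(0.3012) = 0.3351.
C = 50.9 × 0.3351 = 17.1 mg/L.

17.1 mg/L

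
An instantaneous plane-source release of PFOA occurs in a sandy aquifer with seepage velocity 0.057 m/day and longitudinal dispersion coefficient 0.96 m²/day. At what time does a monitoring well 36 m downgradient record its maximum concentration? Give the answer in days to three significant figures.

For the 1D instantaneous-source solution, setting ∂C/∂t = 0 at fixed x gives v²t² + 2Dt − x² = 0, so t = (√(D² + v²x²) − D)/v².
√(D² + v²x²) = √(0.96² + 0.057² × 36²) = 2.265; v² = 0.003249.
t = (2.265 − 0.96)/0.003249 = 402 days (vs. the pure-advection estimate x/v = 632 d).

402 days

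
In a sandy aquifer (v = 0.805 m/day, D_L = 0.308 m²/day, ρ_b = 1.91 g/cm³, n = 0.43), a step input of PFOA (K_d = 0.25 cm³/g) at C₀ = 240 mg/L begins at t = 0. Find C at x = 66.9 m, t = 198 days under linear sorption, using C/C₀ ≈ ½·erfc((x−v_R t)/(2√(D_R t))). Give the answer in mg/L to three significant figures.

Retardation factor R = 1 + ρ_b·K_d/n = 1 + 1.91 × 0.25/0.43 = 2.110.
Sorption retards both mechanisms: v_R = v/R = 0.3815 m/day, D_R = D/R = 0.1460 m²/day.
v_R·t = 0.3815 × 198 = 75.537 m; 2√(D_R t) = 10.75 m; argument = (66.9 − 75.537)/10.75 = -0.8034.
C = C₀ × ½·erfc(-0.8034) = 240 × 0.8721 = 209 mg/L.

209 mg/L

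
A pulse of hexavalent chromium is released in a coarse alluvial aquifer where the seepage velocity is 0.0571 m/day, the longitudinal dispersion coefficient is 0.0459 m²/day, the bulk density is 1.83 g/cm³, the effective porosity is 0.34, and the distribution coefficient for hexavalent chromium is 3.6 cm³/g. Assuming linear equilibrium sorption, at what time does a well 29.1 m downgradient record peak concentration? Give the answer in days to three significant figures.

Retardation factor R = 1 + ρ_b·K_d/n = 1 + 1.83 × 3.6/0.34 = 20.38.
Sorption retards both mechanisms: v_R = v/R = 0.002802 m/day, D_R = D/R = 0.002252 m²/day.
Peak time from v_R²t² + 2D_R t − x² = 0: t = (√(D_R² + v_R²x²) − D_R)/v_R².
√(D_R² + v_R²x²) = √(0.002252² + 0.002802² × 29.1²) = 0.08157; v_R² = 7.851e-06.
t = (0.08157 − 0.002252)/7.851e-06 = 10100 days.

10100 days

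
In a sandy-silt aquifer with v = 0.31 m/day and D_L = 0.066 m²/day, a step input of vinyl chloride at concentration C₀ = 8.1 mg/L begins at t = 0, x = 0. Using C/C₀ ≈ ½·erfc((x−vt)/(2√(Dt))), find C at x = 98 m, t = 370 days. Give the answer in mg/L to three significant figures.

8.03 mg/L

For a continuous step input, C/C₀ ≈ ½·erfc((x−vt)/(2√(Dt))).
vt = 0.31 × 370 = 114.7 m and 2√(Dt) = 2√(0.066 × 370) = 9.883 m.
Argument (x−vt)/(2√(Dt)) = (98 − 114.7)/9.883 = -1.690; ½·erfc(-1.690) = 0.9916.
C = 8.1 × 0.9916 = 8.03 mg/L.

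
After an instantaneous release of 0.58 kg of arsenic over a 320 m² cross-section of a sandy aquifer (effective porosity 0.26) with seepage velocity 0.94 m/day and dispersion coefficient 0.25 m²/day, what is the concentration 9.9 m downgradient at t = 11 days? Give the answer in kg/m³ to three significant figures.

For an instantaneous plane source, C(x,t) = M/(n_e·A·√(4πDt)) · exp(−(x−vt)²/(4Dt)), with n_e·A the pore (flow) area.
Plume center vt = 0.94 × 11 = 10.34 m, so the well at 9.9 m is 0.44 m upgradient of the peak.
√(4πDt) = 5.879 m, giving peak height M/(n_e·A·√(4πDt)) = 0.58/(0.26 × 320 × 5.879) = 0.001186 kg/m³.
(x−vt)²/(4Dt) = (-0.44)²/(4 × 0.25 × 11) = 0.01760; exp(−0.01760) = 0.9826.
C = 0.001186 × 0.9826 = 0.00117 kg/m³.

0.00117 kg/m³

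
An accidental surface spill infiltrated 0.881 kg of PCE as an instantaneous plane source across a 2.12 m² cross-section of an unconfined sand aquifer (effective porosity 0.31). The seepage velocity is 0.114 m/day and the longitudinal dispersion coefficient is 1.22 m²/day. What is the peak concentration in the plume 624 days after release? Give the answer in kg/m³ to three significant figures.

0.0137 kg/m³

The peak of an instantaneous 1D plume sits at x = vt; there the Gaussian factor is 1 and C_max = M/(n_e·A·√(4πDt)), where n_e·A is the pore area the mass is dissolved in.
√(4πDt) = √(4π × 1.22 × 624) = 97.81 m, so C_max = 0.881/(0.31 × 2.12 × 97.81) = 0.0137 kg/m³.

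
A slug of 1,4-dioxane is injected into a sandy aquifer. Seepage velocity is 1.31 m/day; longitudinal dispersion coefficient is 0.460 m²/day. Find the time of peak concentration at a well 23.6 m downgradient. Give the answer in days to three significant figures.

17.7 days

For the 1D instantaneous-source solution, setting ∂C/∂t = 0 at fixed x gives v²t² + 2Dt − x² = 0, so t = (√(D² + v²x²) − D)/v².
√(D² + v²x²) = √(0.460² + 1.31² × 23.6²) = 30.92; v² = 1.7161.
t = (30.92 − 0.460)/1.7161 = 17.7 days (vs. the pure-advection estimate x/v = 18.0 d).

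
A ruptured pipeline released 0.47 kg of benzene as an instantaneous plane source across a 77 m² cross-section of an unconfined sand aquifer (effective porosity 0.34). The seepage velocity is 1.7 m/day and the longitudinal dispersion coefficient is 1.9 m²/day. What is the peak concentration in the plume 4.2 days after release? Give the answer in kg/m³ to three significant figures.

The peak of an instantaneous 1D plume sits at x = vt; there the Gaussian factor is 1 and C_max = M/(n_e·A·√(4πDt)), where n_e·A is the pore area the mass is dissolved in.
√(4πDt) = √(4π × 1.9 × 4.2) = 10.01 m, so C_max = 0.47/(0.34 × 77 × 10.01) = 0.00179 kg/m³.

0.00179 kg/m³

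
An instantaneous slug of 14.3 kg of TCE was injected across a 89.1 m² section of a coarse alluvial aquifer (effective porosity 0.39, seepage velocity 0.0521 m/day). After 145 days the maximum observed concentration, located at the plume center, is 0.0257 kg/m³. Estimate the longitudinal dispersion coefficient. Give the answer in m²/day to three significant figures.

At the plume center C_max = M/(n_e·A·√(4πDt)), so D = M²/(4πt·(n_e·A·C_max)²).
n_e·A·C_max = 0.39 × 89.1 × 0.0257 = 0.8930 kg/m.
D = 14.3²/(4π × 145 × 0.8930²) = 0.141 m²/day.

0.141 m²/day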